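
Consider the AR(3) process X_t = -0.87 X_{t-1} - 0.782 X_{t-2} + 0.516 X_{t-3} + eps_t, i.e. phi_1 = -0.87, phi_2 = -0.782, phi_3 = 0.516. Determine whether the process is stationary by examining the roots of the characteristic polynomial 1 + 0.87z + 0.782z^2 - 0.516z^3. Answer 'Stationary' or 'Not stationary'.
\text{Not stationary}

The AR(p) characteristic polynomial is P(z) = 1 + 0.87z + 0.782z^2 - 0.516z^3.
Stationarity requires all roots to lie outside the unit circle, i.e. |z| > 1 for every root.
Degree 3: look for a simple real root z0 first, then factor out (1 - z/z0) and solve the remaining quadratic.
Testing z0 = 2.5: P(2.5) = 1 + (0.87)(2.5) + (0.782)(2.5)^2 + (-0.516)(2.5)^3
  = 1 + (2.175) + (4.8875) + (-8.0625) = 0.  So z_0 = 2.5 is a root, |z_0| = 2.5.
Divide out the factor (1 - 0.4 z) = (1 - z/z0) (since 1/z0 = 0.4):
  P(z) = (1 - 0.4 z)(1 + (1.27) z + (1.29) z^2)
  [check: z-coef 1.27 - (0.4) = 0.87; z^2-coef 1.29 - (0.4)(1.27) = 0.782; z^3-coef -(0.4)(1.29) = -0.516.]
Remaining roots from the quadratic factor 1 + (1.27) z + (1.29) z^2:
  Set 1 + (1.27) z + (1.29) z^2 = 0, i.e. a z^2 + b z + c = 0 with a = 1.29, b = 1.27, c = 1.
  Discriminant D = b^2 - 4ac = (1.27)^2 - 4*(1.29)*1 = 1.6129 - (5.16) = -3.5471.
  D < 0, so the roots are the complex-conjugate pair z = (-b +/- i sqrt(-D)) / (2a) = -0.4922 +/- 0.73i.
  For a conjugate pair |z|^2 = z * conj(z) = (product of roots) = c/a = 1/(1.29) = 0.775194, so |z| = sqrt(0.775194) = 0.8805 for both roots.
Moduli of all roots: 2.5000, 0.8805, 0.8805.
All moduli strictly greater than 1? No.
Verdict: Not stationary.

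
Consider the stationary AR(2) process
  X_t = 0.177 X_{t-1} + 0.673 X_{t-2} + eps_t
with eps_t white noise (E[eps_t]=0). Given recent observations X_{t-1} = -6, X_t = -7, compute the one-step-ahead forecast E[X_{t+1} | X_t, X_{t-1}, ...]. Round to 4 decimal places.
E[X_{t+1} \mid \mathcal F_t] = -5.2770

For an AR(p) model X_t = c + sum_i phi_i X_{t-i} + eps_t, the
one-step-ahead conditional mean is
  E[X_{t+1} | X_t, ...] = c + sum_i phi_i X_{t+1-i}.
Substitute known values:
  E[X_{t+1} | ...] = (0.177) * (-7) + (0.673) * (-6)
                   = -5.2770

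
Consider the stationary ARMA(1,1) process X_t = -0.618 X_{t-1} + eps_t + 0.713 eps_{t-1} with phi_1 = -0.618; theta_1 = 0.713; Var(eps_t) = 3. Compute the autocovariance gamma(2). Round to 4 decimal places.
\gamma(2) = -0.1594

Multiply the model equation by X_{t-k} and take expectations. With theta_0 = psi_0 = 1 and psi_j the MA(infinity) weights, this gives
  gamma(k) - sum_i phi_i gamma(k-i) = c_k,
  c_k = sigma^2 * sum_{j=k..q} theta_j psi_{j-k}   (c_k = 0 for k > q),
using gamma(-m) = gamma(m).
psi-weights needed (psi_j = theta_j + sum_i phi_i psi_{j-i}):
  psi_1 = theta_1 + phi_1 = 0.713 + (-0.618) = 0.095
Right-hand sides:
  c_0 = sigma^2 (1 + theta_1 psi_1) = 3 * (1 + (0.713)(0.095)) = 3 * 1.067735 = 3.203205
  c_1 = sigma^2 theta_1 = 3 * (0.713) = 2.139
  c_2 = 0
Equations for k = 0 and k = 1 (AR order 1):
  gamma(0) = phi_1 gamma(1) + c_0
  gamma(1) = phi_1 gamma(0) + c_1
Substituting the second into the first: gamma(0) (1 - phi_1^2) = c_0 + phi_1 c_1, so
  gamma(0) = (c_0 + phi_1 c_1) / (1 - phi_1^2) = (3.203205 + (-0.618)(2.139)) / (1 - (-0.618)^2) = 1.881303 / 0.618076 = 3.043805.
  gamma(1) = phi_1 gamma(0) + c_1 = (-0.618)(3.043805) + (2.139) = 0.257928.
For k = 2 (> q): gamma(2) = phi_1 gamma(1) = (-0.618)(0.257928) = -0.1594.
Therefore gamma(2) = -0.1594 (to 4 decimal places).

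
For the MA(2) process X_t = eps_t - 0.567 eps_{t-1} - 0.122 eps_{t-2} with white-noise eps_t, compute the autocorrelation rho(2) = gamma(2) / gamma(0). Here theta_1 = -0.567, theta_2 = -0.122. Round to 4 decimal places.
\rho(2) = -0.0913

For an MA(q) process with theta_0 = 1, the autocovariance is
  gamma(k) = sigma^2 * sum_{i=0..q-k} theta_i * theta_{i+k},
and rho(k) = gamma(k) / gamma(0). Sigma^2 cancels.
  numerator   = (1)*(-0.122) = -0.122.
  denominator = (1)^2 + (-0.567)^2 + (-0.122)^2 = 1.336373.
  rho(2) = -0.122 / 1.336373 = -0.0913.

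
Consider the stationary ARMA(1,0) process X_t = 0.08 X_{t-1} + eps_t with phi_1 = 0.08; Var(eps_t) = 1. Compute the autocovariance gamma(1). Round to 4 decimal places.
\gamma(1) = 0.0805

Multiply the model equation by X_{t-k} and take expectations. With theta_0 = psi_0 = 1 and psi_j the MA(infinity) weights, this gives
  gamma(k) - sum_i phi_i gamma(k-i) = c_k,
  c_k = sigma^2 * sum_{j=k..q} theta_j psi_{j-k}   (c_k = 0 for k > q),
using gamma(-m) = gamma(m).
Pure AR (q = 0): c_0 = sigma^2 = 1, c_k = 0 for k >= 1.
Equations for k = 0 and k = 1 (AR order 1):
  gamma(0) = phi_1 gamma(1) + c_0
  gamma(1) = phi_1 gamma(0) + c_1
Substituting the second into the first: gamma(0) (1 - phi_1^2) = c_0 + phi_1 c_1, so
  gamma(0) = c_0 / (1 - phi_1^2) = 1 / (1 - (0.08)^2) = 1 / 0.9936 = 1.006441.
  gamma(1) = phi_1 gamma(0) = (0.08)(1.006441) = 0.080515.
Therefore gamma(1) = 0.0805 (to 4 decimal places).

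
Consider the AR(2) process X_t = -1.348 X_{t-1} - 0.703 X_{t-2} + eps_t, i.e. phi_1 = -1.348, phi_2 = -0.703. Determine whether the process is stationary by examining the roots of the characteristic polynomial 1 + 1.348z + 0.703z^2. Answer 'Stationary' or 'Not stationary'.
\text{Stationary}

The AR(p) characteristic polynomial is P(z) = 1 + 1.348z + 0.703z^2.
Stationarity requires all roots to lie outside the unit circle, i.e. |z| > 1 for every root.
Set 1 + (1.348) z + (0.703) z^2 = 0, i.e. a z^2 + b z + c = 0 with a = 0.703, b = 1.348, c = 1.
Discriminant D = b^2 - 4ac = (1.348)^2 - 4*(0.703)*1 = 1.817104 - (2.812) = -0.994896.
D < 0, so the roots are the complex-conjugate pair z = (-b +/- i sqrt(-D)) / (2a) = -0.9587 +/- 0.7094i.
For a conjugate pair |z|^2 = z * conj(z) = (product of roots) = c/a = 1/(0.703) = 1.422475, so |z| = sqrt(1.422475) = 1.1927 for both roots.
Moduli of all roots: 1.1927, 1.1927.
All moduli strictly greater than 1? Yes.
Verdict: Stationary.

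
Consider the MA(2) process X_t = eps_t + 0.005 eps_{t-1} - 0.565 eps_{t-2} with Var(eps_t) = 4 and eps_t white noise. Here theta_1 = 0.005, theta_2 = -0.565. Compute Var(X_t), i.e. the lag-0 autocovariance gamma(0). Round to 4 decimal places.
\gamma(0) = 5.2770

For an MA(q) process X_t = eps_t + sum_i theta_i eps_{t-i} with
Var(eps_t) = sigma^2, the variance is
  gamma(0) = sigma^2 * (1 + sum_i theta_i^2).
  sum_i theta_i^2 = (0.005)^2 + (-0.565)^2 = 0.000025 + 0.319225 = 0.31925.
  gamma(0) = 4 * (1 + 0.31925) = 4 * 1.31925 = 5.277, which rounds to 5.2770.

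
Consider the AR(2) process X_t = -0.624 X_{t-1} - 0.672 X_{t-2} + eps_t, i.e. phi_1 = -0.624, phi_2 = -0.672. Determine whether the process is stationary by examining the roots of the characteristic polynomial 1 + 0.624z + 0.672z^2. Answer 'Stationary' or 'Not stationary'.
\text{Stationary}

The AR(p) characteristic polynomial is P(z) = 1 + 0.624z + 0.672z^2.
Stationarity requires all roots to lie outside the unit circle, i.e. |z| > 1 for every root.
Set 1 + (0.624) z + (0.672) z^2 = 0, i.e. a z^2 + b z + c = 0 with a = 0.672, b = 0.624, c = 1.
Discriminant D = b^2 - 4ac = (0.624)^2 - 4*(0.672)*1 = 0.389376 - (2.688) = -2.298624.
D < 0, so the roots are the complex-conjugate pair z = (-b +/- i sqrt(-D)) / (2a) = -0.4643 +/- 1.1281i.
For a conjugate pair |z|^2 = z * conj(z) = (product of roots) = c/a = 1/(0.672) = 1.488095, so |z| = sqrt(1.488095) = 1.2199 for both roots.
Moduli of all roots: 1.2199, 1.2199.
All moduli strictly greater than 1? Yes.
Verdict: Stationary.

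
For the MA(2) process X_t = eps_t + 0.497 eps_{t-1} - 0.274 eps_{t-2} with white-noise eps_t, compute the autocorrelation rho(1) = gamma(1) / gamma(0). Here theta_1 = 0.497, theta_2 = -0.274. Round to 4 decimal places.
\rho(1) = 0.2729

For an MA(q) process with theta_0 = 1, the autocovariance is
  gamma(k) = sigma^2 * sum_{i=0..q-k} theta_i * theta_{i+k},
and rho(k) = gamma(k) / gamma(0). Sigma^2 cancels.
  numerator   = (1)*(0.497) + (0.497)*(-0.274) = 0.360822.
  denominator = (1)^2 + (0.497)^2 + (-0.274)^2 = 1.322085.
  rho(1) = 0.360822 / 1.322085 = 0.2729.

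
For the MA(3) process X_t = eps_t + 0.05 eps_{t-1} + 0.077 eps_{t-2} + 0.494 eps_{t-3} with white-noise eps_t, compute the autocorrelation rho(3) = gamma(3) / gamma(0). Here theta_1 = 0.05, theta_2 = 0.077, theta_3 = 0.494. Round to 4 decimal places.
\rho(3) = 0.3944

For an MA(q) process with theta_0 = 1, the autocovariance is
  gamma(k) = sigma^2 * sum_{i=0..q-k} theta_i * theta_{i+k},
and rho(k) = gamma(k) / gamma(0). Sigma^2 cancels.
  numerator   = (1)*(0.494) = 0.494.
  denominator = (1)^2 + (0.05)^2 + (0.077)^2 + (0.494)^2 = 1.252465.
  rho(3) = 0.494 / 1.252465 = 0.3944.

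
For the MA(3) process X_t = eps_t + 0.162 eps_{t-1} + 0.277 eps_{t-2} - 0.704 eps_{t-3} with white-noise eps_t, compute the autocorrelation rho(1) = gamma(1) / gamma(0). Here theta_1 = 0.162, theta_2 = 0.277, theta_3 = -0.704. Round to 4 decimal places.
\rho(1) = 0.0074

For an MA(q) process with theta_0 = 1, the autocovariance is
  gamma(k) = sigma^2 * sum_{i=0..q-k} theta_i * theta_{i+k},
and rho(k) = gamma(k) / gamma(0). Sigma^2 cancels.
  numerator   = (1)*(0.162) + (0.162)*(0.277) + (0.277)*(-0.704) = 0.011866.
  denominator = (1)^2 + (0.162)^2 + (0.277)^2 + (-0.704)^2 = 1.598589.
  rho(1) = 0.011866 / 1.598589 = 0.0074.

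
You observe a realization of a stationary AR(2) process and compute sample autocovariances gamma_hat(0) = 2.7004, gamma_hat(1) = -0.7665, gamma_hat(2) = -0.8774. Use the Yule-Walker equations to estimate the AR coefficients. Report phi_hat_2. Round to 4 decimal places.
\hat\phi_{2} = -0.4410

The Yule-Walker equations for an AR(p) process read, in matrix form,
  Gamma_p phi = r_p,   with   (Gamma_p)_{ij} = gamma(|i - j|),
                       (r_p)_i = gamma(i),   i,j = 1..p.
Substitute the sample gammas (Toeplitz matrix and right-hand side of size 2):
  Gamma_p = [[2.7004, -0.7665], [-0.7665, 2.7004]]
  r_p     = [-0.7665, -0.8774]
Written out:
  2.7004 phi_1 - 0.7665 phi_2 = -0.7665
  -0.7665 phi_1 + 2.7004 phi_2 = -0.8774
Solve by Cramer's rule:
  det = gamma(0)^2 - gamma(1)^2 = (2.7004)^2 - (-0.7665)^2 = 7.29216016 - 0.58752225 = 6.70463791
  phi_hat_1 = [gamma(1) gamma(0) - gamma(1) gamma(2)] / det = [(-0.7665)(2.7004) - (-0.7665)(-0.8774)] / 6.70463791 = -2.7423837 / 6.70463791 = -0.409
  phi_hat_2 = [gamma(0) gamma(2) - gamma(1)^2] / det = [(2.7004)(-0.8774) - (-0.7665)^2] / 6.70463791 = -2.95685321 / 6.70463791 = -0.441
So phi_hat = [-0.4090, -0.4410].
Therefore phi_hat_2 = -0.4410.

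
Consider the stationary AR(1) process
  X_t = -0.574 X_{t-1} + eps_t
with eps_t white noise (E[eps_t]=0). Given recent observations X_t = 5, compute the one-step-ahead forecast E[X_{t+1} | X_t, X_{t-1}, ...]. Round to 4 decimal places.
E[X_{t+1} \mid \mathcal F_t] = -2.8700

For an AR(p) model X_t = c + sum_i phi_i X_{t-i} + eps_t, the
one-step-ahead conditional mean is
  E[X_{t+1} | X_t, ...] = c + sum_i phi_i X_{t+1-i}.
Substitute known values:
  E[X_{t+1} | ...] = (-0.574) * (5)
                   = -2.8700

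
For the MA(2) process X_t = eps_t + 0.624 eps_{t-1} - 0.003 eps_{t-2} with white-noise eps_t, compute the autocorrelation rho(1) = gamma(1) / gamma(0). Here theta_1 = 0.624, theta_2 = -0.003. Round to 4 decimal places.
\rho(1) = 0.4478

For an MA(q) process with theta_0 = 1, the autocovariance is
  gamma(k) = sigma^2 * sum_{i=0..q-k} theta_i * theta_{i+k},
and rho(k) = gamma(k) / gamma(0). Sigma^2 cancels.
  numerator   = (1)*(0.624) + (0.624)*(-0.003) = 0.622128.
  denominator = (1)^2 + (0.624)^2 + (-0.003)^2 = 1.389385.
  rho(1) = 0.622128 / 1.389385 = 0.4478.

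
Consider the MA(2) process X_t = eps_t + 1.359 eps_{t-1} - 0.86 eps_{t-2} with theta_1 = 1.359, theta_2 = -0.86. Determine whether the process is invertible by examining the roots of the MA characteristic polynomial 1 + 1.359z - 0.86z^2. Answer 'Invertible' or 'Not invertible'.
\text{Not invertible}

The MA(q) characteristic polynomial is P(z) = 1 + 1.359z - 0.86z^2.
Invertibility requires all roots to lie outside the unit circle, i.e. |z| > 1 for every root.
Set 1 + (1.359) z + (-0.86) z^2 = 0, i.e. a z^2 + b z + c = 0 with a = -0.86, b = 1.359, c = 1.
Discriminant D = b^2 - 4ac = (1.359)^2 - 4*(-0.86)*1 = 1.846881 - (-3.44) = 5.286881.
D >= 0, so the roots are real: z = (-b +/- sqrt(D)) / (2a) = (-1.359 +/- 2.299322) / (-1.72).
  z_1 = (-1.359 + 2.299322) / (-1.72) = -0.5467,   |z_1| = 0.5467.
  z_2 = (-1.359 - 2.299322) / (-1.72) = 2.1269,   |z_2| = 2.1269.
Moduli of all roots: 0.5467, 2.1269.
All moduli strictly greater than 1? No.
Verdict: Not invertible.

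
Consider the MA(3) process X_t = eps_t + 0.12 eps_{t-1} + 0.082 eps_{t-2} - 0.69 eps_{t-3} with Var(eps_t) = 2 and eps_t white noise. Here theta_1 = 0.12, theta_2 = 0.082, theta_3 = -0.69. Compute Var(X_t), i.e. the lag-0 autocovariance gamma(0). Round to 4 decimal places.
\gamma(0) = 2.9944

For an MA(q) process X_t = eps_t + sum_i theta_i eps_{t-i} with
Var(eps_t) = sigma^2, the variance is
  gamma(0) = sigma^2 * (1 + sum_i theta_i^2).
  sum_i theta_i^2 = (0.12)^2 + (0.082)^2 + (-0.69)^2 = 0.0144 + 0.006724 + 0.4761 = 0.497224.
  gamma(0) = 2 * (1 + 0.497224) = 2 * 1.497224 = 2.994448, which rounds to 2.9944.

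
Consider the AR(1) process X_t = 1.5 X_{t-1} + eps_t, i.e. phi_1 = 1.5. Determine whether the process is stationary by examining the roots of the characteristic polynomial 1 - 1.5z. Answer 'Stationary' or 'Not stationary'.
\text{Not stationary}

The AR(p) characteristic polynomial is P(z) = 1 - 1.5z.
Stationarity requires all roots to lie outside the unit circle, i.e. |z| > 1 for every root.
This is linear in z: 1 + (-1.5) z = 0  =>  z = -1/(-1.5) = 0.666667,  |z| = 0.666667.
Moduli of all roots: 0.6667.
All moduli strictly greater than 1? No.
Verdict: Not stationary.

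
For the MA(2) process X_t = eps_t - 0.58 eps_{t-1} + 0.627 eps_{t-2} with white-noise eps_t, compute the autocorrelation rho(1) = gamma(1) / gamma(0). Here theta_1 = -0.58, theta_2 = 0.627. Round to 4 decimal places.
\rho(1) = -0.5456

For an MA(q) process with theta_0 = 1, the autocovariance is
  gamma(k) = sigma^2 * sum_{i=0..q-k} theta_i * theta_{i+k},
and rho(k) = gamma(k) / gamma(0). Sigma^2 cancels.
  numerator   = (1)*(-0.58) + (-0.58)*(0.627) = -0.94366.
  denominator = (1)^2 + (-0.58)^2 + (0.627)^2 = 1.729529.
  rho(1) = -0.94366 / 1.729529 = -0.5456.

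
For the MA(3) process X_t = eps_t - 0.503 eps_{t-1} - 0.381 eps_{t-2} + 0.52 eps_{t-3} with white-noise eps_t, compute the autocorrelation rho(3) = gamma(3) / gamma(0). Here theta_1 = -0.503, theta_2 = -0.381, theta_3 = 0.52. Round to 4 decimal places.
\rho(3) = 0.3116

For an MA(q) process with theta_0 = 1, the autocovariance is
  gamma(k) = sigma^2 * sum_{i=0..q-k} theta_i * theta_{i+k},
and rho(k) = gamma(k) / gamma(0). Sigma^2 cancels.
  numerator   = (1)*(0.52) = 0.52.
  denominator = (1)^2 + (-0.503)^2 + (-0.381)^2 + (0.52)^2 = 1.66857.
  rho(3) = 0.52 / 1.66857 = 0.3116.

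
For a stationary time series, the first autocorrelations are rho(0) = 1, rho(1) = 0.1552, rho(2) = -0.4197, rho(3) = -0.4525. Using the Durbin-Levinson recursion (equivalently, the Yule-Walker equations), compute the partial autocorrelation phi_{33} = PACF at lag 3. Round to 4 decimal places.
\phi_{33} = -0.3710

The PACF at lag k is phi_{kk}, the last component of the solution
to the Yule-Walker system G_k phi = r_k where
  (G_k)_{ij} = rho(|i - j|), (r_k)_i = rho(i), i,j = 1..k.
Equivalently, Durbin-Levinson gives phi_{kk} iteratively:
  phi_{11} = rho(1)
  phi_{kk} = [rho(k) - sum_{j=1..k-1} phi_{k-1,j} rho(k-j)]
            / [1 - sum_{j=1..k-1} phi_{k-1,j} rho(j)],
  phi_{k,j} = phi_{k-1,j} - phi_{kk} phi_{k-1,k-j},  j = 1..k-1.
Step k = 1:
  phi_11 = rho(1) = 0.1552.
Step k = 2:
  phi_22 = [rho(2) - phi_11 rho(1)] / [1 - phi_11 rho(1)] = [-0.4197 - (0.1552)(0.1552)] / [1 - (0.1552)(0.1552)]
         = -0.44378704 / 0.97591296 = -0.45474.
  Update: phi_21 = phi_11 - phi_22 phi_11 = 0.1552 - (-0.45474)(0.1552) = 0.225776.
Step k = 3:
  phi_33 = [rho(3) - phi_21 rho(2) - phi_22 rho(1)] / [1 - phi_21 rho(1) - phi_22 rho(2)]
    numerator   = -0.4525 - (0.225776)(-0.4197) - (-0.45474)(0.1552) = -0.28716623
    denominator = 1 - (0.225776)(0.1552) - (-0.45474)(-0.4197) = 0.77410507
  phi_33 = -0.28716623 / 0.77410507 = -0.371.
Therefore phi_{33} = -0.3710.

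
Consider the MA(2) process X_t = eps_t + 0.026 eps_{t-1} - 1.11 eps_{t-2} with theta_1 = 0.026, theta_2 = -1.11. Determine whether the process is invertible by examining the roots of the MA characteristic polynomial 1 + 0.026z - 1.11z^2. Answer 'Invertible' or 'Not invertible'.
\text{Not invertible}

The MA(q) characteristic polynomial is P(z) = 1 + 0.026z - 1.11z^2.
Invertibility requires all roots to lie outside the unit circle, i.e. |z| > 1 for every root.
Set 1 + (0.026) z + (-1.11) z^2 = 0, i.e. a z^2 + b z + c = 0 with a = -1.11, b = 0.026, c = 1.
Discriminant D = b^2 - 4ac = (0.026)^2 - 4*(-1.11)*1 = 0.000676 - (-4.44) = 4.440676.
D >= 0, so the roots are real: z = (-b +/- sqrt(D)) / (2a) = (-0.026 +/- 2.107291) / (-2.22).
  z_1 = (-0.026 + 2.107291) / (-2.22) = -0.9375,   |z_1| = 0.9375.
  z_2 = (-0.026 - 2.107291) / (-2.22) = 0.9609,   |z_2| = 0.9609.
Moduli of all roots: 0.9375, 0.9609.
All moduli strictly greater than 1? No.
Verdict: Not invertible.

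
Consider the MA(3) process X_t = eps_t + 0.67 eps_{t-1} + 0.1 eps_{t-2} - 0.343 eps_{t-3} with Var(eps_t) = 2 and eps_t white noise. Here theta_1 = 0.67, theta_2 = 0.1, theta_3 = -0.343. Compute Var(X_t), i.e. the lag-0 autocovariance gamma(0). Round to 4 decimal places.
\gamma(0) = 3.1531

For an MA(q) process X_t = eps_t + sum_i theta_i eps_{t-i} with
Var(eps_t) = sigma^2, the variance is
  gamma(0) = sigma^2 * (1 + sum_i theta_i^2).
  sum_i theta_i^2 = (0.67)^2 + (0.1)^2 + (-0.343)^2 = 0.4489 + 0.01 + 0.117649 = 0.576549.
  gamma(0) = 2 * (1 + 0.576549) = 2 * 1.576549 = 3.153098, which rounds to 3.1531.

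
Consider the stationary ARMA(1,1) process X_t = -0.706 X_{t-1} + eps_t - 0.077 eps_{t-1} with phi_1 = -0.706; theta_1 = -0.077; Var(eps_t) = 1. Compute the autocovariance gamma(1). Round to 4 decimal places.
\gamma(1) = -1.6460

Multiply the model equation by X_{t-k} and take expectations. With theta_0 = psi_0 = 1 and psi_j the MA(infinity) weights, this gives
  gamma(k) - sum_i phi_i gamma(k-i) = c_k,
  c_k = sigma^2 * sum_{j=k..q} theta_j psi_{j-k}   (c_k = 0 for k > q),
using gamma(-m) = gamma(m).
psi-weights needed (psi_j = theta_j + sum_i phi_i psi_{j-i}):
  psi_1 = theta_1 + phi_1 = -0.077 + (-0.706) = -0.783
Right-hand sides:
  c_0 = sigma^2 (1 + theta_1 psi_1) = 1 * (1 + (-0.077)(-0.783)) = 1 * 1.060291 = 1.060291
  c_1 = sigma^2 theta_1 = 1 * (-0.077) = -0.077
  c_2 = 0
Equations for k = 0 and k = 1 (AR order 1):
  gamma(0) = phi_1 gamma(1) + c_0
  gamma(1) = phi_1 gamma(0) + c_1
Substituting the second into the first: gamma(0) (1 - phi_1^2) = c_0 + phi_1 c_1, so
  gamma(0) = (c_0 + phi_1 c_1) / (1 - phi_1^2) = (1.060291 + (-0.706)(-0.077)) / (1 - (-0.706)^2) = 1.114653 / 0.501564 = 2.222354.
  gamma(1) = phi_1 gamma(0) + c_1 = (-0.706)(2.222354) + (-0.077) = -1.645982.
Therefore gamma(1) = -1.6460 (to 4 decimal places).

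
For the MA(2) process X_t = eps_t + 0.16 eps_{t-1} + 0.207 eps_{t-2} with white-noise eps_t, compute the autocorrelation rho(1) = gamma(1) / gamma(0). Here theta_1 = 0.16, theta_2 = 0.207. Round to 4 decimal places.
\rho(1) = 0.1807

For an MA(q) process with theta_0 = 1, the autocovariance is
  gamma(k) = sigma^2 * sum_{i=0..q-k} theta_i * theta_{i+k},
and rho(k) = gamma(k) / gamma(0). Sigma^2 cancels.
  numerator   = (1)*(0.16) + (0.16)*(0.207) = 0.19312.
  denominator = (1)^2 + (0.16)^2 + (0.207)^2 = 1.068449.
  rho(1) = 0.19312 / 1.068449 = 0.1807.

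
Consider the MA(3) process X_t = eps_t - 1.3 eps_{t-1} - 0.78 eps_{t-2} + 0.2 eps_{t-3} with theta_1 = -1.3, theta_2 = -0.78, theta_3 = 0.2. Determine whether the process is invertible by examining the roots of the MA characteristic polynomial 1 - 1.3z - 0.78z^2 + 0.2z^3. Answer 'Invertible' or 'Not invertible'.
\text{Not invertible}

The MA(q) characteristic polynomial is P(z) = 1 - 1.3z - 0.78z^2 + 0.2z^3.
Invertibility requires all roots to lie outside the unit circle, i.e. |z| > 1 for every root.
Degree 3: look for a simple real root z0 first, then factor out (1 - z/z0) and solve the remaining quadratic.
Testing z0 = 5: P(5) = 1 + (-1.3)(5) + (-0.78)(5)^2 + (0.2)(5)^3
  = 1 + (-6.5) + (-19.5) + (25) = 0.  So z_0 = 5 is a root, |z_0| = 5.
Divide out the factor (1 - 0.2 z) = (1 - z/z0) (since 1/z0 = 0.2):
  P(z) = (1 - 0.2 z)(1 + (-1.1) z + (-1) z^2)
  [check: z-coef -1.1 - (0.2) = -1.3; z^2-coef -1 - (0.2)(-1.1) = -0.78; z^3-coef -(0.2)(-1) = 0.2.]
Remaining roots from the quadratic factor 1 + (-1.1) z + (-1) z^2:
  Set 1 + (-1.1) z + (-1) z^2 = 0, i.e. a z^2 + b z + c = 0 with a = -1, b = -1.1, c = 1.
  Discriminant D = b^2 - 4ac = (-1.1)^2 - 4*(-1)*1 = 1.21 - (-4) = 5.21.
  D >= 0, so the roots are real: z = (-b +/- sqrt(D)) / (2a) = (1.1 +/- 2.282542) / (-2).
    z_1 = (1.1 + 2.282542) / (-2) = -1.6913,   |z_1| = 1.6913.
    z_2 = (1.1 - 2.282542) / (-2) = 0.5913,   |z_2| = 0.5913.
Moduli of all roots: 5.0000, 1.6913, 0.5913.
All moduli strictly greater than 1? No.
Verdict: Not invertible.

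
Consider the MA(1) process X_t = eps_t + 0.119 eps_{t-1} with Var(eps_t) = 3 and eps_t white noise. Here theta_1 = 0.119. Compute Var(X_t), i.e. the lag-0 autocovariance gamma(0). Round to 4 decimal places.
\gamma(0) = 3.0425

For an MA(q) process X_t = eps_t + sum_i theta_i eps_{t-i} with
Var(eps_t) = sigma^2, the variance is
  gamma(0) = sigma^2 * (1 + sum_i theta_i^2).
  sum_i theta_i^2 = (0.119)^2 = 0.014161.
  gamma(0) = 3 * (1 + 0.014161) = 3 * 1.014161 = 3.042483, which rounds to 3.0425.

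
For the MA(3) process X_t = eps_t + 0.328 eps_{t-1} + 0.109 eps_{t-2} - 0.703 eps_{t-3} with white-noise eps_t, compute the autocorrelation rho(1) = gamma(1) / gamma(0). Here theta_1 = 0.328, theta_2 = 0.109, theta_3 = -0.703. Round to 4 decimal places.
\rho(1) = 0.1779

For an MA(q) process with theta_0 = 1, the autocovariance is
  gamma(k) = sigma^2 * sum_{i=0..q-k} theta_i * theta_{i+k},
and rho(k) = gamma(k) / gamma(0). Sigma^2 cancels.
  numerator   = (1)*(0.328) + (0.328)*(0.109) + (0.109)*(-0.703) = 0.287125.
  denominator = (1)^2 + (0.328)^2 + (0.109)^2 + (-0.703)^2 = 1.613674.
  rho(1) = 0.287125 / 1.613674 = 0.1779.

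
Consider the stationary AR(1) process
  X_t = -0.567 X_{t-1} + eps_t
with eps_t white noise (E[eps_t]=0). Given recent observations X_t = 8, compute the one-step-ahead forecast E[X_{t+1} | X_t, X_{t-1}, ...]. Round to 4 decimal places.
E[X_{t+1} \mid \mathcal F_t] = -4.5360

For an AR(p) model X_t = c + sum_i phi_i X_{t-i} + eps_t, the
one-step-ahead conditional mean is
  E[X_{t+1} | X_t, ...] = c + sum_i phi_i X_{t+1-i}.
Substitute known values:
  E[X_{t+1} | ...] = (-0.567) * (8)
                   = -4.5360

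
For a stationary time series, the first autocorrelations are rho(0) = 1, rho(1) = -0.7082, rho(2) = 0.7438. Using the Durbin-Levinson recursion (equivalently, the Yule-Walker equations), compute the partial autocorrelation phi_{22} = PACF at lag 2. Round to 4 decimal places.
\phi_{22} = 0.4860

The PACF at lag k is phi_{kk}, the last component of the solution
to the Yule-Walker system G_k phi = r_k where
  (G_k)_{ij} = rho(|i - j|), (r_k)_i = rho(i), i,j = 1..k.
Equivalently, Durbin-Levinson gives phi_{kk} iteratively:
  phi_{11} = rho(1)
  phi_{kk} = [rho(k) - sum_{j=1..k-1} phi_{k-1,j} rho(k-j)]
            / [1 - sum_{j=1..k-1} phi_{k-1,j} rho(j)],
  phi_{k,j} = phi_{k-1,j} - phi_{kk} phi_{k-1,k-j},  j = 1..k-1.
Step k = 1:
  phi_11 = rho(1) = -0.7082.
Step k = 2:
  phi_22 = [rho(2) - phi_11 rho(1)] / [1 - phi_11 rho(1)] = [0.7438 - (-0.7082)(-0.7082)] / [1 - (-0.7082)(-0.7082)]
         = 0.24225276 / 0.49845276 = 0.486.
Therefore phi_{22} = 0.4860.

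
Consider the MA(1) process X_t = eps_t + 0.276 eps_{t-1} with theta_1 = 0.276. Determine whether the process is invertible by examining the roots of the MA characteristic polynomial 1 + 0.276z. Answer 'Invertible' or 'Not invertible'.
\text{Invertible}

The MA(q) characteristic polynomial is P(z) = 1 + 0.276z.
Invertibility requires all roots to lie outside the unit circle, i.e. |z| > 1 for every root.
This is linear in z: 1 + (0.276) z = 0  =>  z = -1/(0.276) = -3.623188,  |z| = 3.623188.
Moduli of all roots: 3.6232.
All moduli strictly greater than 1? Yes.
Verdict: Invertible.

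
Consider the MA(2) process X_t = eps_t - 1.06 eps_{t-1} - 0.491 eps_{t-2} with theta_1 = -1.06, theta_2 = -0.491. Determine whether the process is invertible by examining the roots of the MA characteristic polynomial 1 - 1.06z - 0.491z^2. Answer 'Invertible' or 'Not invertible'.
\text{Not invertible}

The MA(q) characteristic polynomial is P(z) = 1 - 1.06z - 0.491z^2.
Invertibility requires all roots to lie outside the unit circle, i.e. |z| > 1 for every root.
Set 1 + (-1.06) z + (-0.491) z^2 = 0, i.e. a z^2 + b z + c = 0 with a = -0.491, b = -1.06, c = 1.
Discriminant D = b^2 - 4ac = (-1.06)^2 - 4*(-0.491)*1 = 1.1236 - (-1.964) = 3.0876.
D >= 0, so the roots are real: z = (-b +/- sqrt(D)) / (2a) = (1.06 +/- 1.757157) / (-0.982).
  z_1 = (1.06 + 1.757157) / (-0.982) = -2.8688,   |z_1| = 2.8688.
  z_2 = (1.06 - 1.757157) / (-0.982) = 0.7099,   |z_2| = 0.7099.
Moduli of all roots: 2.8688, 0.7099.
All moduli strictly greater than 1? No.
Verdict: Not invertible.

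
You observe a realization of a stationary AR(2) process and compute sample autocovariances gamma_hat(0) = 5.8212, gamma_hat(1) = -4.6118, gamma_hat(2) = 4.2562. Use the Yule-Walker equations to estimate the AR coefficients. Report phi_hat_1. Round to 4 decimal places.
\hat\phi_{1} = -0.5720

The Yule-Walker equations for an AR(p) process read, in matrix form,
  Gamma_p phi = r_p,   with   (Gamma_p)_{ij} = gamma(|i - j|),
                       (r_p)_i = gamma(i),   i,j = 1..p.
Substitute the sample gammas (Toeplitz matrix and right-hand side of size 2):
  Gamma_p = [[5.8212, -4.6118], [-4.6118, 5.8212]]
  r_p     = [-4.6118, 4.2562]
Written out:
  5.8212 phi_1 - 4.6118 phi_2 = -4.6118
  -4.6118 phi_1 + 5.8212 phi_2 = 4.2562
Solve by Cramer's rule:
  det = gamma(0)^2 - gamma(1)^2 = (5.8212)^2 - (-4.6118)^2 = 33.88636944 - 21.26869924 = 12.6176702
  phi_hat_1 = [gamma(1) gamma(0) - gamma(1) gamma(2)] / det = [(-4.6118)(5.8212) - (-4.6118)(4.2562)] / 12.6176702 = -7.217467 / 12.6176702 = -0.572
  phi_hat_2 = [gamma(0) gamma(2) - gamma(1)^2] / det = [(5.8212)(4.2562) - (-4.6118)^2] / 12.6176702 = 3.5074922 / 12.6176702 = 0.278
So phi_hat = [-0.5720, 0.2780].
Therefore phi_hat_1 = -0.5720.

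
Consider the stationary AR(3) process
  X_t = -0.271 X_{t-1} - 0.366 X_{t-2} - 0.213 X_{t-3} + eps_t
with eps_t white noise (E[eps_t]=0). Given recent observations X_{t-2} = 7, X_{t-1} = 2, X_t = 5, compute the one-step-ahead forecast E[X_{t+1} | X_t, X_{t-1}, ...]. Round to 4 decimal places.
E[X_{t+1} \mid \mathcal F_t] = -3.5780

For an AR(p) model X_t = c + sum_i phi_i X_{t-i} + eps_t, the
one-step-ahead conditional mean is
  E[X_{t+1} | X_t, ...] = c + sum_i phi_i X_{t+1-i}.
Substitute known values:
  E[X_{t+1} | ...] = (-0.271) * (5) + (-0.366) * (2) + (-0.213) * (7)
                   = -3.5780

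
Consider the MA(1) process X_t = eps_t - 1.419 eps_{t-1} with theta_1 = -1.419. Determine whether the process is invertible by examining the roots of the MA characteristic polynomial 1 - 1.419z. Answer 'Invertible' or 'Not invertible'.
\text{Not invertible}

The MA(q) characteristic polynomial is P(z) = 1 - 1.419z.
Invertibility requires all roots to lie outside the unit circle, i.e. |z| > 1 for every root.
This is linear in z: 1 + (-1.419) z = 0  =>  z = -1/(-1.419) = 0.704722,  |z| = 0.704722.
Moduli of all roots: 0.7047.
All moduli strictly greater than 1? No.
Verdict: Not invertible.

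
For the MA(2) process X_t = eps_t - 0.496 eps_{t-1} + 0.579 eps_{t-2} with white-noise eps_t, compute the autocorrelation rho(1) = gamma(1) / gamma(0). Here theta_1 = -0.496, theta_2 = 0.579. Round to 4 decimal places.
\rho(1) = -0.4953

For an MA(q) process with theta_0 = 1, the autocovariance is
  gamma(k) = sigma^2 * sum_{i=0..q-k} theta_i * theta_{i+k},
and rho(k) = gamma(k) / gamma(0). Sigma^2 cancels.
  numerator   = (1)*(-0.496) + (-0.496)*(0.579) = -0.783184.
  denominator = (1)^2 + (-0.496)^2 + (0.579)^2 = 1.581257.
  rho(1) = -0.783184 / 1.581257 = -0.4953.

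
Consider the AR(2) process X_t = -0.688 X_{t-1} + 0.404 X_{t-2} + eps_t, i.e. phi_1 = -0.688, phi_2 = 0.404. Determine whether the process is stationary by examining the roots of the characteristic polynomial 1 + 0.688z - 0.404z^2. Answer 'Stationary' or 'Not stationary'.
\text{Not stationary}

The AR(p) characteristic polynomial is P(z) = 1 + 0.688z - 0.404z^2.
Stationarity requires all roots to lie outside the unit circle, i.e. |z| > 1 for every root.
Set 1 + (0.688) z + (-0.404) z^2 = 0, i.e. a z^2 + b z + c = 0 with a = -0.404, b = 0.688, c = 1.
Discriminant D = b^2 - 4ac = (0.688)^2 - 4*(-0.404)*1 = 0.473344 - (-1.616) = 2.089344.
D >= 0, so the roots are real: z = (-b +/- sqrt(D)) / (2a) = (-0.688 +/- 1.445456) / (-0.808).
  z_1 = (-0.688 + 1.445456) / (-0.808) = -0.9374,   |z_1| = 0.9374.
  z_2 = (-0.688 - 1.445456) / (-0.808) = 2.6404,   |z_2| = 2.6404.
Moduli of all roots: 0.9374, 2.6404.
All moduli strictly greater than 1? No.
Verdict: Not stationary.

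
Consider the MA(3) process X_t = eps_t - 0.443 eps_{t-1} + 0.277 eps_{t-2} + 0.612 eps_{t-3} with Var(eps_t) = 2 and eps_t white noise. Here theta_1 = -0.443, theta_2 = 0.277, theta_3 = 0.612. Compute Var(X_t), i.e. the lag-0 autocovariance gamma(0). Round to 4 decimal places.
\gamma(0) = 3.2950

For an MA(q) process X_t = eps_t + sum_i theta_i eps_{t-i} with
Var(eps_t) = sigma^2, the variance is
  gamma(0) = sigma^2 * (1 + sum_i theta_i^2).
  sum_i theta_i^2 = (-0.443)^2 + (0.277)^2 + (0.612)^2 = 0.196249 + 0.076729 + 0.374544 = 0.647522.
  gamma(0) = 2 * (1 + 0.647522) = 2 * 1.647522 = 3.295044, which rounds to 3.2950.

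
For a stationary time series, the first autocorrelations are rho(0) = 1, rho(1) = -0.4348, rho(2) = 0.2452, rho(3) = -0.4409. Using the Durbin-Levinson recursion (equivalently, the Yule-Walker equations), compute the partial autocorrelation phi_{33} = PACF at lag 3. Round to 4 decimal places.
\phi_{33} = -0.3860

The PACF at lag k is phi_{kk}, the last component of the solution
to the Yule-Walker system G_k phi = r_k where
  (G_k)_{ij} = rho(|i - j|), (r_k)_i = rho(i), i,j = 1..k.
Equivalently, Durbin-Levinson gives phi_{kk} iteratively:
  phi_{11} = rho(1)
  phi_{kk} = [rho(k) - sum_{j=1..k-1} phi_{k-1,j} rho(k-j)]
            / [1 - sum_{j=1..k-1} phi_{k-1,j} rho(j)],
  phi_{k,j} = phi_{k-1,j} - phi_{kk} phi_{k-1,k-j},  j = 1..k-1.
Step k = 1:
  phi_11 = rho(1) = -0.4348.
Step k = 2:
  phi_22 = [rho(2) - phi_11 rho(1)] / [1 - phi_11 rho(1)] = [0.2452 - (-0.4348)(-0.4348)] / [1 - (-0.4348)(-0.4348)]
         = 0.05614896 / 0.81094896 = 0.069239.
  Update: phi_21 = phi_11 - phi_22 phi_11 = -0.4348 - (0.069239)(-0.4348) = -0.404695.
Step k = 3:
  phi_33 = [rho(3) - phi_21 rho(2) - phi_22 rho(1)] / [1 - phi_21 rho(1) - phi_22 rho(2)]
    numerator   = -0.4409 - (-0.404695)(0.2452) - (0.069239)(-0.4348) = -0.31156383
    denominator = 1 - (-0.404695)(-0.4348) - (0.069239)(0.2452) = 0.80706129
  phi_33 = -0.31156383 / 0.80706129 = -0.386.
Therefore phi_{33} = -0.3860.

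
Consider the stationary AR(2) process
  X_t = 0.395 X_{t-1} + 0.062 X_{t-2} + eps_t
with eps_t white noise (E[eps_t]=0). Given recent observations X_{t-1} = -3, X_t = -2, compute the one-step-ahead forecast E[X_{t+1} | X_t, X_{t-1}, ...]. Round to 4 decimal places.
E[X_{t+1} \mid \mathcal F_t] = -0.9760

For an AR(p) model X_t = c + sum_i phi_i X_{t-i} + eps_t, the
one-step-ahead conditional mean is
  E[X_{t+1} | X_t, ...] = c + sum_i phi_i X_{t+1-i}.
Substitute known values:
  E[X_{t+1} | ...] = (0.395) * (-2) + (0.062) * (-3)
                   = -0.9760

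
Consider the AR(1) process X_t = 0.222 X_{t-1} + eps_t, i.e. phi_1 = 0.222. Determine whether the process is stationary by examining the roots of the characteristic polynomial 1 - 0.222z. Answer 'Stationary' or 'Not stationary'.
\text{Stationary}

The AR(p) characteristic polynomial is P(z) = 1 - 0.222z.
Stationarity requires all roots to lie outside the unit circle, i.e. |z| > 1 for every root.
This is linear in z: 1 + (-0.222) z = 0  =>  z = -1/(-0.222) = 4.504505,  |z| = 4.504505.
Moduli of all roots: 4.5045.
All moduli strictly greater than 1? Yes.
Verdict: Stationary.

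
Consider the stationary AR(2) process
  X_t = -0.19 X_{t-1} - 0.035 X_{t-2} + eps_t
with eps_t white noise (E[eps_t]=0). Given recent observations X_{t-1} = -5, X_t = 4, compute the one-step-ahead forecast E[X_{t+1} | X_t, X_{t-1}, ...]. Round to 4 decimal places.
E[X_{t+1} \mid \mathcal F_t] = -0.5850

For an AR(p) model X_t = c + sum_i phi_i X_{t-i} + eps_t, the
one-step-ahead conditional mean is
  E[X_{t+1} | X_t, ...] = c + sum_i phi_i X_{t+1-i}.
Substitute known values:
  E[X_{t+1} | ...] = (-0.19) * (4) + (-0.035) * (-5)
                   = -0.5850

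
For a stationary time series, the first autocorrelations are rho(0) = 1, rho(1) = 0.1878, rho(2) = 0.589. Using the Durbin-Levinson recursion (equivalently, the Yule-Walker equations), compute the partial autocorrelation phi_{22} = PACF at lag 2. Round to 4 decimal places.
\phi_{22} = 0.5740

The PACF at lag k is phi_{kk}, the last component of the solution
to the Yule-Walker system G_k phi = r_k where
  (G_k)_{ij} = rho(|i - j|), (r_k)_i = rho(i), i,j = 1..k.
Equivalently, Durbin-Levinson gives phi_{kk} iteratively:
  phi_{11} = rho(1)
  phi_{kk} = [rho(k) - sum_{j=1..k-1} phi_{k-1,j} rho(k-j)]
            / [1 - sum_{j=1..k-1} phi_{k-1,j} rho(j)],
  phi_{k,j} = phi_{k-1,j} - phi_{kk} phi_{k-1,k-j},  j = 1..k-1.
Step k = 1:
  phi_11 = rho(1) = 0.1878.
Step k = 2:
  phi_22 = [rho(2) - phi_11 rho(1)] / [1 - phi_11 rho(1)] = [0.589 - (0.1878)(0.1878)] / [1 - (0.1878)(0.1878)]
         = 0.55373116 / 0.96473116 = 0.574.
Therefore phi_{22} = 0.5740.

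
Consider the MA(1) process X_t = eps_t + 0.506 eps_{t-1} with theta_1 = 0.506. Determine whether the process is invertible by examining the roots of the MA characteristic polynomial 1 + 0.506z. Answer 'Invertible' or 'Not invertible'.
\text{Invertible}

The MA(q) characteristic polynomial is P(z) = 1 + 0.506z.
Invertibility requires all roots to lie outside the unit circle, i.e. |z| > 1 for every root.
This is linear in z: 1 + (0.506) z = 0  =>  z = -1/(0.506) = -1.976285,  |z| = 1.976285.
Moduli of all roots: 1.9763.
All moduli strictly greater than 1? Yes.
Verdict: Invertible.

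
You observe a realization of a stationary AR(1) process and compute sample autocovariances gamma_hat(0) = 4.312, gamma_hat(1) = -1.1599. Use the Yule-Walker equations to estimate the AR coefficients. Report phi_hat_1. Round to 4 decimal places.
\hat\phi_{1} = -0.2690

The Yule-Walker equations for an AR(p) process read, in matrix form,
  Gamma_p phi = r_p,   with   (Gamma_p)_{ij} = gamma(|i - j|),
                       (r_p)_i = gamma(i),   i,j = 1..p.
Substitute the sample gammas (Toeplitz matrix and right-hand side of size 1):
  Gamma_p = [[4.312]]
  r_p     = [-1.1599]
With p = 1 this is the single equation gamma(0) phi_1 = gamma(1):
  phi_hat_1 = gamma(1) / gamma(0) = -1.1599 / 4.312 = -0.2690.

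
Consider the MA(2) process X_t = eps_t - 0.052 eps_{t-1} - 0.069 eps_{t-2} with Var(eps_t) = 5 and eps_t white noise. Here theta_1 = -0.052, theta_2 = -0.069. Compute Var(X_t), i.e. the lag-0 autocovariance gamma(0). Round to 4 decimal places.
\gamma(0) = 5.0373

For an MA(q) process X_t = eps_t + sum_i theta_i eps_{t-i} with
Var(eps_t) = sigma^2, the variance is
  gamma(0) = sigma^2 * (1 + sum_i theta_i^2).
  sum_i theta_i^2 = (-0.052)^2 + (-0.069)^2 = 0.002704 + 0.004761 = 0.007465.
  gamma(0) = 5 * (1 + 0.007465) = 5 * 1.007465 = 5.037325, which rounds to 5.0373.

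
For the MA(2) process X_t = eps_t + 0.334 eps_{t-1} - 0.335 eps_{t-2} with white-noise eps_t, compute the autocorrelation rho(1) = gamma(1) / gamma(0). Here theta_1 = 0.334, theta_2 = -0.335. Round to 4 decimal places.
\rho(1) = 0.1815

For an MA(q) process with theta_0 = 1, the autocovariance is
  gamma(k) = sigma^2 * sum_{i=0..q-k} theta_i * theta_{i+k},
and rho(k) = gamma(k) / gamma(0). Sigma^2 cancels.
  numerator   = (1)*(0.334) + (0.334)*(-0.335) = 0.22211.
  denominator = (1)^2 + (0.334)^2 + (-0.335)^2 = 1.223781.
  rho(1) = 0.22211 / 1.223781 = 0.1815.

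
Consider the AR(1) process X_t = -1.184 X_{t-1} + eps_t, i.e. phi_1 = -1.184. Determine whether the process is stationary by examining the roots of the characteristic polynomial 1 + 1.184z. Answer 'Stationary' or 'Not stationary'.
\text{Not stationary}

The AR(p) characteristic polynomial is P(z) = 1 + 1.184z.
Stationarity requires all roots to lie outside the unit circle, i.e. |z| > 1 for every root.
This is linear in z: 1 + (1.184) z = 0  =>  z = -1/(1.184) = -0.844595,  |z| = 0.844595.
Moduli of all roots: 0.8446.
All moduli strictly greater than 1? No.
Verdict: Not stationary.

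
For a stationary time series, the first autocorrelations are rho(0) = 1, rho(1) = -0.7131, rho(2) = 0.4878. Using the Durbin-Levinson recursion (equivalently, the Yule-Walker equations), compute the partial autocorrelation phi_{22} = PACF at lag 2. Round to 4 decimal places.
\phi_{22} = -0.0421

The PACF at lag k is phi_{kk}, the last component of the solution
to the Yule-Walker system G_k phi = r_k where
  (G_k)_{ij} = rho(|i - j|), (r_k)_i = rho(i), i,j = 1..k.
Equivalently, Durbin-Levinson gives phi_{kk} iteratively:
  phi_{11} = rho(1)
  phi_{kk} = [rho(k) - sum_{j=1..k-1} phi_{k-1,j} rho(k-j)]
            / [1 - sum_{j=1..k-1} phi_{k-1,j} rho(j)],
  phi_{k,j} = phi_{k-1,j} - phi_{kk} phi_{k-1,k-j},  j = 1..k-1.
Step k = 1:
  phi_11 = rho(1) = -0.7131.
Step k = 2:
  phi_22 = [rho(2) - phi_11 rho(1)] / [1 - phi_11 rho(1)] = [0.4878 - (-0.7131)(-0.7131)] / [1 - (-0.7131)(-0.7131)]
         = -0.02071161 / 0.49148839 = -0.0421.
Therefore phi_{22} = -0.0421.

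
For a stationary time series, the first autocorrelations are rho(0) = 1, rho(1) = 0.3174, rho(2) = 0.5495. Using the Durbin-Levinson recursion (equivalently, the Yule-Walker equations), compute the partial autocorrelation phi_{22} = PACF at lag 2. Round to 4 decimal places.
\phi_{22} = 0.4990

The PACF at lag k is phi_{kk}, the last component of the solution
to the Yule-Walker system G_k phi = r_k where
  (G_k)_{ij} = rho(|i - j|), (r_k)_i = rho(i), i,j = 1..k.
Equivalently, Durbin-Levinson gives phi_{kk} iteratively:
  phi_{11} = rho(1)
  phi_{kk} = [rho(k) - sum_{j=1..k-1} phi_{k-1,j} rho(k-j)]
            / [1 - sum_{j=1..k-1} phi_{k-1,j} rho(j)],
  phi_{k,j} = phi_{k-1,j} - phi_{kk} phi_{k-1,k-j},  j = 1..k-1.
Step k = 1:
  phi_11 = rho(1) = 0.3174.
Step k = 2:
  phi_22 = [rho(2) - phi_11 rho(1)] / [1 - phi_11 rho(1)] = [0.5495 - (0.3174)(0.3174)] / [1 - (0.3174)(0.3174)]
         = 0.44875724 / 0.89925724 = 0.499.
Therefore phi_{22} = 0.4990.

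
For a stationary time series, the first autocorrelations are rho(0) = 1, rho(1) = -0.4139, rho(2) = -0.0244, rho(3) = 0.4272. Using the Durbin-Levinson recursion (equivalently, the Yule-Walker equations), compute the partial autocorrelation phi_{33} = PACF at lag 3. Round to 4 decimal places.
\phi_{33} = 0.4051

The PACF at lag k is phi_{kk}, the last component of the solution
to the Yule-Walker system G_k phi = r_k where
  (G_k)_{ij} = rho(|i - j|), (r_k)_i = rho(i), i,j = 1..k.
Equivalently, Durbin-Levinson gives phi_{kk} iteratively:
  phi_{11} = rho(1)
  phi_{kk} = [rho(k) - sum_{j=1..k-1} phi_{k-1,j} rho(k-j)]
            / [1 - sum_{j=1..k-1} phi_{k-1,j} rho(j)],
  phi_{k,j} = phi_{k-1,j} - phi_{kk} phi_{k-1,k-j},  j = 1..k-1.
Step k = 1:
  phi_11 = rho(1) = -0.4139.
Step k = 2:
  phi_22 = [rho(2) - phi_11 rho(1)] / [1 - phi_11 rho(1)] = [-0.0244 - (-0.4139)(-0.4139)] / [1 - (-0.4139)(-0.4139)]
         = -0.19571321 / 0.82868679 = -0.236173.
  Update: phi_21 = phi_11 - phi_22 phi_11 = -0.4139 - (-0.236173)(-0.4139) = -0.511652.
Step k = 3:
  phi_33 = [rho(3) - phi_21 rho(2) - phi_22 rho(1)] / [1 - phi_21 rho(1) - phi_22 rho(2)]
    numerator   = 0.4272 - (-0.511652)(-0.0244) - (-0.236173)(-0.4139) = 0.31696381
    denominator = 1 - (-0.511652)(-0.4139) - (-0.236173)(-0.0244) = 0.78246467
  phi_33 = 0.31696381 / 0.78246467 = 0.4051.
Therefore phi_{33} = 0.4051.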